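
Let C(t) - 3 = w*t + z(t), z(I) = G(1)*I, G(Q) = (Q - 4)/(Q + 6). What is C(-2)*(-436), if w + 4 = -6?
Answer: -72812/7 ≈ -10402.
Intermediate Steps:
w = -10 (w = -4 - 6 = -10)
G(Q) = (-4 + Q)/(6 + Q)
z(I) = -3*I/7 (z(I) = ((-4 + 1)/(6 + 1))*I = (-3/7)*I = ((⅐)*(-3))*I = -3*I/7)
C(t) = 3 - 73*t/7 (C(t) = 3 + (-10*t - 3*t/7) = 3 - 73*t/7)
C(-2)*(-436) = (3 - 73/7*(-2))*(-436) = (3 + 146/7)*(-436) = (167/7)*(-436) = -72812/7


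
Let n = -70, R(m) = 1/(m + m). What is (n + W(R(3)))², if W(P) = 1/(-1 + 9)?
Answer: 312481/64 ≈ 4882.5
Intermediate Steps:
R(m) = 1/(2*m)
W(P) = ⅛ (W(P) = 1/8 = ⅛)
(n + W(R(3)))² = (-70 + ⅛)² = (-559/8)² = 312481/64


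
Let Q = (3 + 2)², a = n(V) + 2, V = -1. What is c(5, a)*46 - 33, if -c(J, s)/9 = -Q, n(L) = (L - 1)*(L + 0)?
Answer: 10317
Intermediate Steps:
n(L) = L*(-1 + L) (n(L) = (-1 + L)*L = L*(-1 + L))
a = 4 (a = -(-1 - 1) + 2 = -1*(-2) + 2 = 2 + 2 = 4)
Q = 25 (Q = 5² = 25)
c(J, s) = 225 (c(J, s) = -(-9)*25 = -9*(-25) = 225)
c(5, a)*46 - 33 = 225*46 - 33 = 10350 - 33 = 10317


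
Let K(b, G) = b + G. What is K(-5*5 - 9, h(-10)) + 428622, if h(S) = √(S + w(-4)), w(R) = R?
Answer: 428588 + I*√14 ≈ 4.2859e+5 + 3.7417*I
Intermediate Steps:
h(S) = √(-4 + S) (h(S) = √(S - 4) = √(-4 + S))
K(b, G) = G + b
K(-5*5 - 9, h(-10)) + 428622 = (√(-4 - 10) + (-5*5 - 9)) + 428622 = (√(-14) + (-25 - 9)) + 428622 = (I*√14 - 34) + 428622 = (-34 + I*√14) + 428622 = 428588 + I*√14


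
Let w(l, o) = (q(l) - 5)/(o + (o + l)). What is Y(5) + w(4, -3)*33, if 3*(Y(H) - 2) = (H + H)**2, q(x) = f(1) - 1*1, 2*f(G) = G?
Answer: 1513/12 ≈ 126.08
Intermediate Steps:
f(G) = G/2
q(x) = -1/2 (q(x) = (1/2)*1 - 1*1 = 1/2 - 1 = -1/2)
w(l, o) = -11/(2*(l + 2*o)) (w(l, o) = (-1/2 - 5)/(o + (o + l)) = -11/(2*(o + (l + o))) = -11/(2*(l + 2*o)))
Y(H) = 2 + 4*H**2/3 (Y(H) = 2 + (H + H)**2/3 = 2 + (2*H)**2/3 = 2 + (4*H**2)/3 = 2 + 4*H**2/3)
Y(5) + w(4, -3)*33 = (2 + (4/3)*5**2) - 11/(2*4 + 4*(-3))*33 = (2 + (4/3)*25) - 11/(8 - 12)*33 = (2 + 100/3) - 11/(-4)*33 = 106/3 - 11*(-1/4)*33 = 106/3 + (11/4)*33 = 106/3 + 363/4 = 1513/12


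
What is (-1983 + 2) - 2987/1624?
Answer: -111039/56 ≈ -1982.8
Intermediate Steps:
(-1983 + 2) - 2987/1624 = -1981 - 2987*1/1624 = -1981 - 103/56 = -111039/56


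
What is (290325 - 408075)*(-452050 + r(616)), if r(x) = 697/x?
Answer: 16394456314125/308 ≈ 5.3229e+10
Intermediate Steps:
(290325 - 408075)*(-452050 + r(616)) = (290325 - 408075)*(-452050 + 697/616) = -117750*(-452050 + 697*(1/616)) = -117750*(-452050 + 697/616) = -117750*(-278462103/616) = 16394456314125/308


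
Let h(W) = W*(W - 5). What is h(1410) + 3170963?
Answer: 5152013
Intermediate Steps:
h(W) = W*(-5 + W)
h(1410) + 3170963 = 1410*(-5 + 1410) + 3170963 = 1410*1405 + 3170963 = 1981050 + 3170963 = 5152013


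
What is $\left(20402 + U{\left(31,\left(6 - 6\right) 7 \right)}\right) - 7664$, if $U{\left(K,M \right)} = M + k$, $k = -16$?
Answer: $12722$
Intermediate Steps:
$U{\left(K,M \right)} = -16 + M$ ($U{\left(K,M \right)} = M - 16 = -16 + M$)
$\left(20402 + U{\left(31,\left(6 - 6\right) 7 \right)}\right) - 7664 = \left(20402 - \left(16 - \left(6 - 6\right) 7\right)\right) - 7664 = \left(20402 + \left(-16 + 0 \cdot 7\right)\right) - 7664 = \left(20402 + \left(-16 + 0\right)\right) - 7664 = \left(20402 - 16\right) - 7664 = 20386 - 7664 = 12722$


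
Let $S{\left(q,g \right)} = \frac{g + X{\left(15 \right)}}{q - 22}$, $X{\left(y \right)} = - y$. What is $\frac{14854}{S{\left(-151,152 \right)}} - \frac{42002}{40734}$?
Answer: $- \frac{52340812451}{2790279} \approx -18758.0$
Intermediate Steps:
$S{\left(q,g \right)} = \frac{-15 + g}{-22 + q}$ ($S{\left(q,g \right)} = \frac{g - 15}{q - 22} = \frac{g - 15}{-22 + q} = \frac{-15 + g}{-22 + q}$)
$\frac{14854}{S{\left(-151,152 \right)}} - \frac{42002}{40734} = \frac{14854}{\frac{1}{-22 - 151} \left(-15 + 152\right)} - \frac{42002}{40734} = \frac{14854}{\frac{1}{-173} \cdot 137} - \frac{21001}{20367} = \frac{14854}{\left(- \frac{1}{173}\right) 137} - \frac{21001}{20367} = \frac{14854}{- \frac{137}{173}} - \frac{21001}{20367} = 14854 \left(- \frac{173}{137}\right) - \frac{21001}{20367} = - \frac{2569742}{137} - \frac{21001}{20367} = - \frac{52340812451}{2790279}$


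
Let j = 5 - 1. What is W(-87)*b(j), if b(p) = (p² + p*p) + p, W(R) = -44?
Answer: -1584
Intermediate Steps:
j = 4
b(p) = p + 2*p² (b(p) = (p² + p²) + p = 2*p² + p = p + 2*p²)
W(-87)*b(j) = -176*(1 + 2*4) = -176*(1 + 8) = -176*9 = -44*36 = -1584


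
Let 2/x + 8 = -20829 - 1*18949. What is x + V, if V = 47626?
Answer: 947424017/19893 ≈ 47626.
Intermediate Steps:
x = -1/19893 (x = 2/(-8 + (-20829 - 1*18949)) = 2/(-8 + (-20829 - 18949)) = 2/(-8 - 39778) = 2/(-39786) = 2*(-1/39786) = -1/19893 ≈ -5.0269e-5)
x + V = -1/19893 + 47626 = 947424017/19893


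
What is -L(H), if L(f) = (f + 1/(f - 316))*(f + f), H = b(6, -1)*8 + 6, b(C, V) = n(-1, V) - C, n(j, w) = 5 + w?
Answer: -32610/163 ≈ -200.06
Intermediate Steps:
b(C, V) = 5 + V - C (b(C, V) = (5 + V) - C = 5 + V - C)
H = -10 (H = (5 - 1 - 1*6)*8 + 6 = (5 - 1 - 6)*8 + 6 = -2*8 + 6 = -16 + 6 = -10)
L(f) = 2*f*(f + 1/(-316 + f)) (L(f) = (f + 1/(-316 + f))*(2*f) = 2*f*(f + 1/(-316 + f)))
-L(H) = -2*(-10)*(1 + (-10)² - 316*(-10))/(-316 - 10) = -2*(-10)*(1 + 100 + 3160)/(-326) = -2*(-10)*(-1)*3261/326 = -1*32610/163 = -32610/163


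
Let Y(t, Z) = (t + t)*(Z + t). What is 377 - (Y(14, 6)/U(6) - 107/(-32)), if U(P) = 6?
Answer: 26911/96 ≈ 280.32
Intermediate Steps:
Y(t, Z) = 2*t*(Z + t) (Y(t, Z) = (2*t)*(Z + t) = 2*t*(Z + t))
377 - (Y(14, 6)/U(6) - 107/(-32)) = 377 - ((2*14*(6 + 14))/6 - 107/(-32)) = 377 - ((2*14*20)*(1/6) - 107*(-1/32)) = 377 - (560*(1/6) + 107/32) = 377 - (280/3 + 107/32) = 377 - 1*9281/96 = 377 - 9281/96 = 26911/96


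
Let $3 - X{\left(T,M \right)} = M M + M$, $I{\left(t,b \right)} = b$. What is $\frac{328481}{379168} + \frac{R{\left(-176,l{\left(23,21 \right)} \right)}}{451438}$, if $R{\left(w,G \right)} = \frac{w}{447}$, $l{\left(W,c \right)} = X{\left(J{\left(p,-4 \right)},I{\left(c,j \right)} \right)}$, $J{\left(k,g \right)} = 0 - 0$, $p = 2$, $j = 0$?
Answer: $\frac{33142514702249}{38256683541024} \approx 0.86632$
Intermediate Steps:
$J{\left(k,g \right)} = 0$ ($J{\left(k,g \right)} = 0 + 0 = 0$)
$X{\left(T,M \right)} = 3 - M - M^{2}$ ($X{\left(T,M \right)} = 3 - \left(M M + M\right) = 3 - \left(M^{2} + M\right) = 3 - \left(M + M^{2}\right) = 3 - M - M^{2}$)
$l{\left(W,c \right)} = 3$ ($l{\left(W,c \right)} = 3 - 0 - 0^{2} = 3 + 0 - 0 = 3 + 0 + 0 = 3$)
$R{\left(w,G \right)} = \frac{w}{447}$ ($R{\left(w,G \right)} = w \frac{1}{447} = \frac{w}{447}$)
$\frac{328481}{379168} + \frac{R{\left(-176,l{\left(23,21 \right)} \right)}}{451438} = \frac{328481}{379168} + \frac{\frac{1}{447} \left(-176\right)}{451438} = 328481 \cdot \frac{1}{379168} - \frac{88}{100896393} = \frac{328481}{379168} - \frac{88}{100896393} = \frac{33142514702249}{38256683541024}$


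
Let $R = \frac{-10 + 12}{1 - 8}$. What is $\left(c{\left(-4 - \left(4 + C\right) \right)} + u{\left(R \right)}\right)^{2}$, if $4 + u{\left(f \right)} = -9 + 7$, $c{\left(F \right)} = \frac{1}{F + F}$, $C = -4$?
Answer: $\frac{2401}{64} \approx 37.516$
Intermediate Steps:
$c{\left(F \right)} = \frac{1}{2 F}$
$R = - \frac{2}{7}$ ($R = \frac{2}{-7} = 2 \left(- \frac{1}{7}\right) = - \frac{2}{7} \approx -0.28571$)
$u{\left(f \right)} = -6$ ($u{\left(f \right)} = -4 + \left(-9 + 7\right) = -4 - 2 = -6$)
$\left(c{\left(-4 - \left(4 + C\right) \right)} + u{\left(R \right)}\right)^{2} = \left(\frac{1}{2 \left(-4 - \left(4 - 4\right)\right)} - 6\right)^{2} = \left(\frac{1}{2 \left(-4 - 0\right)} - 6\right)^{2} = \left(\frac{1}{2 \left(-4 + 0\right)} - 6\right)^{2} = \left(\frac{1}{2 \left(-4\right)} - 6\right)^{2} = \left(\frac{1}{2} \left(- \frac{1}{4}\right) - 6\right)^{2} = \left(- \frac{1}{8} - 6\right)^{2} = \left(- \frac{49}{8}\right)^{2} = \frac{2401}{64}$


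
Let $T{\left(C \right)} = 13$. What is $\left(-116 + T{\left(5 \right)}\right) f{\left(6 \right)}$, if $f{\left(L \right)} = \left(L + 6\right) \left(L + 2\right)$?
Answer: $-9888$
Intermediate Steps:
$f{\left(L \right)} = \left(2 + L\right) \left(6 + L\right)$ ($f{\left(L \right)} = \left(6 + L\right) \left(2 + L\right) = \left(2 + L\right) \left(6 + L\right)$)
$\left(-116 + T{\left(5 \right)}\right) f{\left(6 \right)} = \left(-116 + 13\right) \left(12 + 6^{2} + 8 \cdot 6\right) = - 103 \left(12 + 36 + 48\right) = \left(-103\right) 96 = -9888$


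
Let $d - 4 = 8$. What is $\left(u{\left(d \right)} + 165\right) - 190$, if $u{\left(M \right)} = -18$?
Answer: $-43$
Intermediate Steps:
$d = 12$ ($d = 4 + 8 = 12$)
$\left(u{\left(d \right)} + 165\right) - 190 = \left(-18 + 165\right) - 190 = 147 - 190 = -43$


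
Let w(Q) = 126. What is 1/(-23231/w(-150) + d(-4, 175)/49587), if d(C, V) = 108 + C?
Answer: -2082654/383980831 ≈ -0.0054239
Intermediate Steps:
1/(-23231/w(-150) + d(-4, 175)/49587) = 1/(-23231/126 + (108 - 4)/49587) = 1/(-23231*1/126 + 104*(1/49587)) = 1/(-23231/126 + 104/49587) = 1/(-383980831/2082654) = -2082654/383980831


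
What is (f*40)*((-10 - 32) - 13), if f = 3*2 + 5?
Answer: -24200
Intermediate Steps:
f = 11 (f = 6 + 5 = 11)
(f*40)*((-10 - 32) - 13) = (11*40)*((-10 - 32) - 13) = 440*(-42 - 13) = 440*(-55) = -24200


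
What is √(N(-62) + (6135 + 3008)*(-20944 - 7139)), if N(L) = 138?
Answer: I*√256762731 ≈ 16024.0*I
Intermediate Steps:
√(N(-62) + (6135 + 3008)*(-20944 - 7139)) = √(138 + (6135 + 3008)*(-20944 - 7139)) = √(138 + 9143*(-28083)) = √(138 - 256762869) = √(-256762731) = I*√256762731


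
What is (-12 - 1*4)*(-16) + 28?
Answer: 284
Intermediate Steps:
(-12 - 1*4)*(-16) + 28 = (-12 - 4)*(-16) + 28 = -16*(-16) + 28 = 256 + 28 = 284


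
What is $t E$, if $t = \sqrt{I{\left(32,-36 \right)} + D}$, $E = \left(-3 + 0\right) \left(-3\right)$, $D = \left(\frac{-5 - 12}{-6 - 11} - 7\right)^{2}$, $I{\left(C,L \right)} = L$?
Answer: $0$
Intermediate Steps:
$D = 36$ ($D = \left(- \frac{17}{-17} - 7\right)^{2} = \left(\left(-17\right) \left(- \frac{1}{17}\right) - 7\right)^{2} = \left(1 - 7\right)^{2} = \left(-6\right)^{2} = 36$)
$E = 9$ ($E = \left(-3\right) \left(-3\right) = 9$)
$t = 0$ ($t = \sqrt{-36 + 36} = \sqrt{0} = 0$)
$t E = 0 \cdot 9 = 0$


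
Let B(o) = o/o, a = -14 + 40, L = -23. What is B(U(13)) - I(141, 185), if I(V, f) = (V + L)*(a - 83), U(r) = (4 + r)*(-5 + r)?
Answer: 6727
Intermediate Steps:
U(r) = (-5 + r)*(4 + r)
a = 26
I(V, f) = 1311 - 57*V (I(V, f) = (V - 23)*(26 - 83) = (-23 + V)*(-57) = 1311 - 57*V)
B(o) = 1
B(U(13)) - I(141, 185) = 1 - (1311 - 57*141) = 1 - (1311 - 8037) = 1 - 1*(-6726) = 1 + 6726 = 6727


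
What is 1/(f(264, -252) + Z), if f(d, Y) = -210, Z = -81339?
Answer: -1/81549 ≈ -1.2263e-5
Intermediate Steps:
1/(f(264, -252) + Z) = 1/(-210 - 81339) = 1/(-81549) = -1/81549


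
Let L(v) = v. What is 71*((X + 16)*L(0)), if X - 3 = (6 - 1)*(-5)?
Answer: 0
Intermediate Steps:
X = -22 (X = 3 + (6 - 1)*(-5) = 3 + 5*(-5) = 3 - 25 = -22)
71*((X + 16)*L(0)) = 71*((-22 + 16)*0) = 71*(-6*0) = 71*0 = 0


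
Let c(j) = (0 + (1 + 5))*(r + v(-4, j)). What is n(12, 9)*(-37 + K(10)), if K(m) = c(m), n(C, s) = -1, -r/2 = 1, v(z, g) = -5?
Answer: 79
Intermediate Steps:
r = -2 (r = -2*1 = -2)
c(j) = -42 (c(j) = (0 + (1 + 5))*(-2 - 5) = (0 + 6)*(-7) = 6*(-7) = -42)
K(m) = -42
n(12, 9)*(-37 + K(10)) = -(-37 - 42) = -1*(-79) = 79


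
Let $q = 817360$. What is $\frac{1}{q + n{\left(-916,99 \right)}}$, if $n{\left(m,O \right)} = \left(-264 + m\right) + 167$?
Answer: $\frac{1}{816347} \approx 1.225 \cdot 10^{-6}$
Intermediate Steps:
$n{\left(m,O \right)} = -97 + m$
$\frac{1}{q + n{\left(-916,99 \right)}} = \frac{1}{817360 - 1013} = \frac{1}{816347}$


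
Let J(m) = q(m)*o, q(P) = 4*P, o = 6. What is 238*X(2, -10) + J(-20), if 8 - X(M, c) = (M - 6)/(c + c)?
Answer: 6882/5 ≈ 1376.4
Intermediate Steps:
X(M, c) = 8 - (-6 + M)/(2*c) (X(M, c) = 8 - (M - 6)/(c + c) = 8 - (-6 + M)/(2*c))
J(m) = 24*m (J(m) = (4*m)*6 = 24*m)
238*X(2, -10) + J(-20) = 238*((1/2)*(6 - 1*2 + 16*(-10))/(-10)) + 24*(-20) = 238*((1/2)*(-1/10)*(6 - 2 - 160)) - 480 = 238*((1/2)*(-1/10)*(-156)) - 480 = 238*(39/5) - 480 = 9282/5 - 480 = 6882/5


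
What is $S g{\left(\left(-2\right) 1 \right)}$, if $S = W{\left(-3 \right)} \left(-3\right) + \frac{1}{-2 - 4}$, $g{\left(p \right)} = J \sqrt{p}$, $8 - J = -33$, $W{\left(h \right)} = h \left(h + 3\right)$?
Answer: $- \frac{41 i \sqrt{2}}{6} \approx - 9.6638 i$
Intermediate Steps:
$W{\left(h \right)} = h \left(3 + h\right)$
$J = 41$ ($J = 8 - -33 = 8 + 33 = 41$)
$g{\left(p \right)} = 41 \sqrt{p}$
$S = - \frac{1}{6}$ ($S = - 3 \left(3 - 3\right) \left(-3\right) + \frac{1}{-2 - 4} = \left(-3\right) 0 \left(-3\right) + \frac{1}{-6} = 0 \left(-3\right) - \frac{1}{6} = 0 - \frac{1}{6} = - \frac{1}{6} \approx -0.16667$)
$S g{\left(\left(-2\right) 1 \right)} = - \frac{41 \sqrt{\left(-2\right) 1}}{6} = - \frac{41 \sqrt{-2}}{6} = - \frac{41 i \sqrt{2}}{6}$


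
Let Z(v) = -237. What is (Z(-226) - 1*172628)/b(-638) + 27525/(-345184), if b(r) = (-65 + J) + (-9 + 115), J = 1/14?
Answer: -7264339801/1725920 ≈ -4209.0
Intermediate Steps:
J = 1/14 ≈ 0.071429
b(r) = 575/14 (b(r) = (-65 + 1/14) + (-9 + 115) = -909/14 + 106 = 575/14)
(Z(-226) - 1*172628)/b(-638) + 27525/(-345184) = (-237 - 1*172628)/(575/14) + 27525/(-345184) = (-237 - 172628)*(14/575) + 27525*(-1/345184) = -172865*14/575 - 27525/345184 = -484022/115 - 27525/345184 = -7264339801/1725920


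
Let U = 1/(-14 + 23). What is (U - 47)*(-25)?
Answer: 10550/9 ≈ 1172.2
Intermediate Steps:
U = ⅑ (U = 1/9 = ⅑ ≈ 0.11111)
(U - 47)*(-25) = (⅑ - 47)*(-25) = -422/9*(-25) = 10550/9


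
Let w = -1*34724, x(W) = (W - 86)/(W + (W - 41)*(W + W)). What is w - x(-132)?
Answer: -790665371/22770 ≈ -34724.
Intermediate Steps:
x(W) = (-86 + W)/(W + 2*W*(-41 + W)) (x(W) = (-86 + W)/(W + (-41 + W)*(2*W)) = (-86 + W)/(W + 2*W*(-41 + W)))
w = -34724
w - x(-132) = -34724 - (-86 - 132)/((-132)*(-81 + 2*(-132))) = -34724 - (-1)*(-218)/(132*(-81 - 264)) = -34724 - (-1)*(-218)/(132*(-345)) = -34724 - (-1)*(-1)*(-218)/(132*345) = -34724 - 1*(-109/22770) = -34724 + 109/22770 = -790665371/22770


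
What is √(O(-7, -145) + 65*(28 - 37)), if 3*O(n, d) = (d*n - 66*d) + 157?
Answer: √26961/3 ≈ 54.733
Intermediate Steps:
O(n, d) = 157/3 - 22*d + d*n/3 (O(n, d) = ((d*n - 66*d) + 157)/3 = ((-66*d + d*n) + 157)/3 = (157 - 66*d + d*n)/3 = 157/3 - 22*d + d*n/3)
√(O(-7, -145) + 65*(28 - 37)) = √((157/3 - 22*(-145) + (⅓)*(-145)*(-7)) + 65*(28 - 37)) = √((157/3 + 3190 + 1015/3) + 65*(-9)) = √(10742/3 - 585) = √(8987/3) = √26961/3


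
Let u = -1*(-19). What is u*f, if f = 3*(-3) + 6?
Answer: -57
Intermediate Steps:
f = -3 (f = -9 + 6 = -3)
u = 19
u*f = 19*(-3) = -57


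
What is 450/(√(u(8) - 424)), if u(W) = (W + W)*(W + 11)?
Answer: -15*I*√30/2 ≈ -41.079*I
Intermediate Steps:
u(W) = 2*W*(11 + W) (u(W) = (2*W)*(11 + W) = 2*W*(11 + W))
450/(√(u(8) - 424)) = 450/(√(2*8*(11 + 8) - 424)) = 450/(√(2*8*19 - 424)) = 450/(√(304 - 424)) = 450/(√(-120)) = 450/((2*I*√30)) = 450*(-I*√30/60) = -15*I*√30/2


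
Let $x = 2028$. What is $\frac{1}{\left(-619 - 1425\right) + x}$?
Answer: $- \frac{1}{16} \approx -0.0625$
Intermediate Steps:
$\frac{1}{\left(-619 - 1425\right) + x} = \frac{1}{\left(-619 - 1425\right) + 2028} = \frac{1}{-2044 + 2028} = \frac{1}{-16} = - \frac{1}{16}$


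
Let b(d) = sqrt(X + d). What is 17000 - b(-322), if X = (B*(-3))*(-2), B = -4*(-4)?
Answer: 17000 - I*sqrt(226) ≈ 17000.0 - 15.033*I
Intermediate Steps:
B = 16
X = 96 (X = (16*(-3))*(-2) = -48*(-2) = 96)
b(d) = sqrt(96 + d)
17000 - b(-322) = 17000 - sqrt(96 - 322) = 17000 - sqrt(-226) = 17000 - I*sqrt(226)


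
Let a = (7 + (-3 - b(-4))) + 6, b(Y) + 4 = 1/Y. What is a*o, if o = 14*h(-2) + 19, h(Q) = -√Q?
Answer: 1083/4 - 399*I*√2/2 ≈ 270.75 - 282.14*I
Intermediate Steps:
b(Y) = -4 + 1/Y
a = 57/4 (a = (7 + (-3 - (-4 + 1/(-4)))) + 6 = (7 + (-3 - (-4 - ¼))) + 6 = (7 + (-3 - 1*(-17/4))) + 6 = (7 + (-3 + 17/4)) + 6 = (7 + 5/4) + 6 = 33/4 + 6 = 57/4 ≈ 14.250)
o = 19 - 14*I*√2 (o = 14*(-√(-2)) + 19 = 14*(-I*√2) + 19 = -14*I*√2 + 19 = 19 - 14*I*√2 ≈ 19.0 - 19.799*I)
a*o = 57*(19 - 14*I*√2)/4 = 1083/4 - 399*I*√2/2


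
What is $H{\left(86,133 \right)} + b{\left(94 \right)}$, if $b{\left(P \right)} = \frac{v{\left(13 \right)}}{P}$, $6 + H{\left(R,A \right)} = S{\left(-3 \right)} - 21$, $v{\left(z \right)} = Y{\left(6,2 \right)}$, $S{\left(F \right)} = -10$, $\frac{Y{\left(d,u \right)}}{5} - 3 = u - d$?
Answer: $- \frac{3483}{94} \approx -37.053$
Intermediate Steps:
$Y{\left(d,u \right)} = 15 - 5 d + 5 u$ ($Y{\left(d,u \right)} = 15 + 5 \left(u - d\right) = 15 - \left(- 5 u + 5 d\right) = 15 - 5 d + 5 u$)
$v{\left(z \right)} = -5$ ($v{\left(z \right)} = 15 - 30 + 5 \cdot 2 = 15 - 30 + 10 = -5$)
$H{\left(R,A \right)} = -37$ ($H{\left(R,A \right)} = -6 - 31 = -37$)
$b{\left(P \right)} = - \frac{5}{P}$
$H{\left(86,133 \right)} + b{\left(94 \right)} = -37 - \frac{5}{94} = - \frac{3483}{94}$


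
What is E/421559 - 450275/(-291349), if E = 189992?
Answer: 245171457933/122820793091 ≈ 1.9962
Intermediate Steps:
E/421559 - 450275/(-291349) = 189992/421559 - 450275/(-291349) = 189992*(1/421559) - 450275*(-1/291349) = 189992/421559 + 450275/291349 = 245171457933/122820793091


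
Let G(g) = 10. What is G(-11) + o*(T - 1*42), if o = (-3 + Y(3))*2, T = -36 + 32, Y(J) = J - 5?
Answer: 470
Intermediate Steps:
Y(J) = -5 + J
T = -4
o = -10 (o = (-3 + (-5 + 3))*2 = (-3 - 2)*2 = -5*2 = -10)
G(-11) + o*(T - 1*42) = 10 - 10*(-4 - 1*42) = 10 - 10*(-4 - 42) = 10 - 10*(-46) = 10 + 460 = 470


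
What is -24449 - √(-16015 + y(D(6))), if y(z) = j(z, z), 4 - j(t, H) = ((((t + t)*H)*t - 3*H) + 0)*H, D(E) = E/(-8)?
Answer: -24449 - 3*I*√455394/16 ≈ -24449.0 - 126.53*I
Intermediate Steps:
D(E) = -E/8 (D(E) = E*(-⅛) = -E/8)
j(t, H) = 4 - H*(-3*H + 2*H*t²) (j(t, H) = 4 - ((((t + t)*H)*t - 3*H) + 0)*H = 4 - ((((2*t)*H)*t - 3*H) + 0)*H = 4 - (((2*H*t)*t - 3*H) + 0)*H = 4 - ((2*H*t² - 3*H) + 0)*H = 4 - ((-3*H + 2*H*t²) + 0)*H = 4 - (-3*H + 2*H*t²)*H = 4 - H*(-3*H + 2*H*t²))
y(z) = 4 - 2*z⁴ + 3*z² (y(z) = 4 + 3*z² - 2*z²*z² = 4 + 3*z² - 2*z⁴ = 4 - 2*z⁴ + 3*z²)
-24449 - √(-16015 + y(D(6))) = -24449 - √(-16015 + (4 - 2*(-⅛*6)⁴ + 3*(-⅛*6)²)) = -24449 - √(-16015 + (4 - 2*(-¾)⁴ + 3*(-¾)²)) = -24449 - √(-16015 + (4 - 2*81/256 + 3*(9/16))) = -24449 - √(-16015 + (4 - 81/128 + 27/16)) = -24449 - √(-16015 + 647/128) = -24449 - √(-2049273/128) = -24449 - 3*I*√455394/16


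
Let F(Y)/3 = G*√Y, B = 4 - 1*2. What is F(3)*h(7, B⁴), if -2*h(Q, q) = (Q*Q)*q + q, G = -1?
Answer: 1200*√3 ≈ 2078.5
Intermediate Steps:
B = 2 (B = 4 - 2 = 2)
h(Q, q) = -q/2 - q*Q²/2 (h(Q, q) = -((Q*Q)*q + q)/2 = -(Q²*q + q)/2 = -(q*Q² + q)/2 = -(q + q*Q²)/2 = -q/2 - q*Q²/2)
F(Y) = -3*√Y (F(Y) = 3*(-√Y) = -3*√Y)
F(3)*h(7, B⁴) = (-3*√3)*(-½*2⁴*(1 + 7²)) = (-3*√3)*(-½*16*(1 + 49)) = (-3*√3)*(-½*16*50) = -3*√3*(-400) = 1200*√3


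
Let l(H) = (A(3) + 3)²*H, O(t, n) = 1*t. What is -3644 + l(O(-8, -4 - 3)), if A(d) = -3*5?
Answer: -4796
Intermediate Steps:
A(d) = -15
O(t, n) = t
l(H) = 144*H (l(H) = (-15 + 3)²*H = (-12)²*H = 144*H)
-3644 + l(O(-8, -4 - 3)) = -3644 + 144*(-8) = -3644 - 1152 = -4796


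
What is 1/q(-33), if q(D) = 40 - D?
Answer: 1/73 ≈ 0.013699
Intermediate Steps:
1/q(-33) = 1/(40 - 1*(-33)) = 1/(40 + 33) = 1/73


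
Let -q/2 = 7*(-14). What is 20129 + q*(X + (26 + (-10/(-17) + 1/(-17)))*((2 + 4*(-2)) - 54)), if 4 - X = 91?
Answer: -5251451/17 ≈ -3.0891e+5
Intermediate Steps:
X = -87 (X = 4 - 1*91 = 4 - 91 = -87)
q = 196 (q = -14*(-14) = -2*(-98) = 196)
20129 + q*(X + (26 + (-10/(-17) + 1/(-17)))*((2 + 4*(-2)) - 54)) = 20129 + 196*(-87 + (26 + (-10/(-17) + 1/(-17)))*((2 + 4*(-2)) - 54)) = 20129 + 196*(-87 + (26 + (-10*(-1/17) + 1*(-1/17)))*((2 - 8) - 54)) = 20129 + 196*(-87 + (26 + (10/17 - 1/17))*(-6 - 54)) = 20129 + 196*(-87 + (26 + 9/17)*(-60)) = 20129 + 196*(-87 + (451/17)*(-60)) = 20129 + 196*(-87 - 27060/17) = 20129 + 196*(-28539/17) = 20129 - 5593644/17 = -5251451/17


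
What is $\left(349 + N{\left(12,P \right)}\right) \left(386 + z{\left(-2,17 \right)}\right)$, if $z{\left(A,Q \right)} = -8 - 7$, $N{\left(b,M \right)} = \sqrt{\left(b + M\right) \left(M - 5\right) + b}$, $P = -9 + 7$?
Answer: $129479 + 371 i \sqrt{58} \approx 1.2948 \cdot 10^{5} + 2825.5 i$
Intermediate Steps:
$P = -2$
$N{\left(b,M \right)} = \sqrt{b + \left(-5 + M\right) \left(M + b\right)}$ ($N{\left(b,M \right)} = \sqrt{\left(M + b\right) \left(-5 + M\right) + b} = \sqrt{\left(-5 + M\right) \left(M + b\right) + b} = \sqrt{b + \left(-5 + M\right) \left(M + b\right)}$)
$z{\left(A,Q \right)} = -15$ ($z{\left(A,Q \right)} = -8 - 7 = -15$)
$\left(349 + N{\left(12,P \right)}\right) \left(386 + z{\left(-2,17 \right)}\right) = \left(349 + \sqrt{\left(-2\right)^{2} - -10 - 48 - 24}\right) \left(386 - 15\right) = \left(349 + \sqrt{4 + 10 - 48 - 24}\right) 371 = \left(349 + \sqrt{-58}\right) 371 = \left(349 + i \sqrt{58}\right) 371 = 129479 + 371 i \sqrt{58}$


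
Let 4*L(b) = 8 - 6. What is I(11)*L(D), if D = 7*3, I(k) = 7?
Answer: 7/2 ≈ 3.5000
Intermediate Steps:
D = 21
L(b) = ½ (L(b) = (8 - 6)/4 = (¼)*2 = ½)
I(11)*L(D) = 7*(½) = 7/2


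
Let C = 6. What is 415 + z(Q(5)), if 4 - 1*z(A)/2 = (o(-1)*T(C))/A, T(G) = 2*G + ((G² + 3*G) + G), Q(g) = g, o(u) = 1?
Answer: 1971/5 ≈ 394.20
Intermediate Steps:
T(G) = G² + 6*G (T(G) = 2*G + (G² + 4*G) = G² + 6*G)
z(A) = 8 - 144/A (z(A) = 8 - 2*1*(6*(6 + 6))/A = 8 - 2*1*(6*12)/A = 8 - 2*1*72/A = 8 - 144/A)
415 + z(Q(5)) = 415 + (8 - 144/5) = 415 - 104/5 = 1971/5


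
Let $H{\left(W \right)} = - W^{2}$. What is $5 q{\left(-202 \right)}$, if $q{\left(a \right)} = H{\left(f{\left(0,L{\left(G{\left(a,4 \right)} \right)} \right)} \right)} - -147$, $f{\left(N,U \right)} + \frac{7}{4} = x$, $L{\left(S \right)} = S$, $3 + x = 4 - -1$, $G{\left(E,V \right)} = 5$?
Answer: $\frac{11755}{16} \approx 734.69$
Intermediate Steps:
$x = 2$ ($x = -3 + \left(4 - -1\right) = -3 + \left(4 + 1\right) = -3 + 5 = 2$)
$f{\left(N,U \right)} = \frac{1}{4}$ ($f{\left(N,U \right)} = - \frac{7}{4} + 2 = \frac{1}{4}$)
$q{\left(a \right)} = \frac{2351}{16}$ ($q{\left(a \right)} = - \frac{1}{16} - -147 = \left(-1\right) \frac{1}{16} + 147 = - \frac{1}{16} + 147 = \frac{2351}{16}$)
$5 q{\left(-202 \right)} = 5 \cdot \frac{2351}{16} = \frac{11755}{16}$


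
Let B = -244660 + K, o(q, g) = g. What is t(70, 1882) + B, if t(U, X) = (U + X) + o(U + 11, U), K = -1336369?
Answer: -1579007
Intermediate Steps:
B = -1581029 (B = -244660 - 1336369 = -1581029)
t(U, X) = X + 2*U (t(U, X) = (U + X) + U = X + 2*U)
t(70, 1882) + B = (1882 + 2*70) - 1581029 = (1882 + 140) - 1581029 = 2022 - 1581029 = -1579007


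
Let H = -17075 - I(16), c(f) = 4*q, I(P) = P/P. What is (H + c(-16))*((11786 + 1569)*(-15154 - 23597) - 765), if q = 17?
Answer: 8801986452960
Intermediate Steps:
I(P) = 1
c(f) = 68 (c(f) = 4*17 = 68)
H = -17076 (H = -17075 - 1*1 = -17075 - 1 = -17076)
(H + c(-16))*((11786 + 1569)*(-15154 - 23597) - 765) = (-17076 + 68)*((11786 + 1569)*(-15154 - 23597) - 765) = -17008*(13355*(-38751) - 765) = -17008*(-517519605 - 765) = -17008*(-517520370) = 8801986452960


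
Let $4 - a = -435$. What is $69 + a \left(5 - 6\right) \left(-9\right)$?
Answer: $4020$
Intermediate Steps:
$a = 439$ ($a = 4 - -435 = 4 + 435 = 439$)
$69 + a \left(5 - 6\right) \left(-9\right) = 69 + 439 \left(5 - 6\right) \left(-9\right) = 69 + 439 \left(\left(-1\right) \left(-9\right)\right) = 69 + 439 \cdot 9 = 69 + 3951 = 4020$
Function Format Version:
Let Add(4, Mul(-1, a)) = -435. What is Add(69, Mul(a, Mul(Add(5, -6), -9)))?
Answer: 4020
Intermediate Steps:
a = 439 (a = Add(4, Mul(-1, -435)) = Add(4, 435) = 439)
Add(69, Mul(a, Mul(Add(5, -6), -9))) = Add(69, Mul(439, Mul(Add(5, -6), -9))) = Add(69, Mul(439, Mul(-1, -9))) = Add(69, Mul(439, 9)) = Add(69, 3951) = 4020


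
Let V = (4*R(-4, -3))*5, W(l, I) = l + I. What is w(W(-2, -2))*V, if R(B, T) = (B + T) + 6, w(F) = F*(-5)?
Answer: -400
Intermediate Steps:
W(l, I) = I + l
w(F) = -5*F
R(B, T) = 6 + B + T
V = -20 (V = (4*(6 - 4 - 3))*5 = (4*(-1))*5 = -4*5 = -20)
w(W(-2, -2))*V = -5*(-2 - 2)*(-20) = -5*(-4)*(-20) = 20*(-20) = -400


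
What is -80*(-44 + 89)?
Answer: -3600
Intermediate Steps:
-80*(-44 + 89) = -80*45 = -3600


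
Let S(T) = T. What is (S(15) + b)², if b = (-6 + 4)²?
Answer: 361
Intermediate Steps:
b = 4 (b = (-2)² = 4)
(S(15) + b)² = (15 + 4)² = 19² = 361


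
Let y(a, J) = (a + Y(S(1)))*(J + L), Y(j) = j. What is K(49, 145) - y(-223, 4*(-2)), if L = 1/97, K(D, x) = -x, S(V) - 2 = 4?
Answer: -182240/97 ≈ -1878.8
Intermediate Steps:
S(V) = 6 (S(V) = 2 + 4 = 6)
L = 1/97 ≈ 0.010309
y(a, J) = (6 + a)*(1/97 + J) (y(a, J) = (a + 6)*(J + 1/97) = (6 + a)*(1/97 + J))
K(49, 145) - y(-223, 4*(-2)) = -1*145 - (6/97 + 6*(4*(-2)) + (1/97)*(-223) + (4*(-2))*(-223)) = -145 - (6/97 + 6*(-8) - 223/97 - 8*(-223)) = -145 - (6/97 - 48 - 223/97 + 1784) = -145 - 1*168175/97 = -145 - 168175/97 = -182240/97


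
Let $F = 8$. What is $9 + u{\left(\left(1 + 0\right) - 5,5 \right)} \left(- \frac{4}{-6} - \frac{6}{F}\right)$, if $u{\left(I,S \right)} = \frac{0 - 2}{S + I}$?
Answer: $\frac{55}{6} \approx 9.1667$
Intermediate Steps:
$u{\left(I,S \right)} = - \frac{2}{I + S}$
$9 + u{\left(\left(1 + 0\right) - 5,5 \right)} \left(- \frac{4}{-6} - \frac{6}{F}\right) = 9 + - \frac{2}{\left(\left(1 + 0\right) - 5\right) + 5} \left(- \frac{4}{-6} - \frac{6}{8}\right) = 9 + - \frac{2}{\left(1 - 5\right) + 5} \left(\left(-4\right) \left(- \frac{1}{6}\right) - \frac{3}{4}\right) = 9 + - \frac{2}{-4 + 5} \left(\frac{2}{3} - \frac{3}{4}\right) = 9 + - \frac{2}{1} \left(- \frac{1}{12}\right) = 9 + \left(-2\right) 1 \left(- \frac{1}{12}\right) = 9 - - \frac{1}{6} = 9 + \frac{1}{6} = \frac{55}{6}$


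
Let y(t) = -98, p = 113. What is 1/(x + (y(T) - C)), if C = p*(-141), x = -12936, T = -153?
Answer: 1/2899 ≈ 0.00034495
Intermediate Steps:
C = -15933 (C = 113*(-141) = -15933)
1/(x + (y(T) - C)) = 1/(-12936 + (-98 - 1*(-15933))) = 1/(-12936 + (-98 + 15933)) = 1/(-12936 + 15835) = 1/2899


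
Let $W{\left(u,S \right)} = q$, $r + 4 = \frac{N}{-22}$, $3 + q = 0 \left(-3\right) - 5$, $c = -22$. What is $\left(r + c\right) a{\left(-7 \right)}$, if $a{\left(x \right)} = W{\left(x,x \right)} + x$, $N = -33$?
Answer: $\frac{735}{2} \approx 367.5$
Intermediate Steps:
$q = -8$ ($q = -3 + \left(0 \left(-3\right) - 5\right) = -3 + \left(0 - 5\right) = -3 - 5 = -8$)
$r = - \frac{5}{2}$ ($r = -4 - \frac{33}{-22} = -4 - - \frac{3}{2} = -4 + \frac{3}{2} = - \frac{5}{2} \approx -2.5$)
$W{\left(u,S \right)} = -8$
$a{\left(x \right)} = -8 + x$
$\left(r + c\right) a{\left(-7 \right)} = \left(- \frac{5}{2} - 22\right) \left(-8 - 7\right) = \left(- \frac{49}{2}\right) \left(-15\right) = \frac{735}{2}$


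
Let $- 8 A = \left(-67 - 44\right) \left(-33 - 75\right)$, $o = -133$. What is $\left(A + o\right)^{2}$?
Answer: $\frac{10647169}{4} \approx 2.6618 \cdot 10^{6}$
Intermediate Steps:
$A = - \frac{2997}{2}$ ($A = - \frac{\left(-67 - 44\right) \left(-33 - 75\right)}{8} = - \frac{\left(-111\right) \left(-108\right)}{8} = \left(- \frac{1}{8}\right) 11988 = - \frac{2997}{2} \approx -1498.5$)
$\left(A + o\right)^{2} = \left(- \frac{2997}{2} - 133\right)^{2} = \left(- \frac{3263}{2}\right)^{2} = \frac{10647169}{4}$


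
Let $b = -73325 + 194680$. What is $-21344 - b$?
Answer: $-142699$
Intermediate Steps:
$b = 121355$
$-21344 - b = -21344 - 121355 = -142699$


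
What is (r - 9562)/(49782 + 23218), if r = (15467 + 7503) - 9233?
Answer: 167/2920 ≈ 0.057192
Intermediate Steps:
r = 13737 (r = 22970 - 9233 = 13737)
(r - 9562)/(49782 + 23218) = (13737 - 9562)/(49782 + 23218) = 4175/73000 = 4175*(1/73000) = 167/2920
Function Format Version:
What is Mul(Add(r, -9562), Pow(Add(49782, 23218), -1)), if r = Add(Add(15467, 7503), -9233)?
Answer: Rational(167, 2920) ≈ 0.057192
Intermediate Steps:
r = 13737 (r = Add(22970, -9233) = 13737)
Mul(Add(r, -9562), Pow(Add(49782, 23218), -1)) = Mul(Add(13737, -9562), Pow(Add(49782, 23218), -1)) = Mul(4175, Pow(73000, -1)) = Mul(4175, Rational(1, 73000)) = Rational(167, 2920)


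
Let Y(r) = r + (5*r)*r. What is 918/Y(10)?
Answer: 9/5 ≈ 1.8000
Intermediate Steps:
Y(r) = r + 5*r²
918/Y(10) = 918/((10*(1 + 5*10))) = 918/((10*(1 + 50))) = 918/((10*51)) = 918/510 = 918*(1/510) = 9/5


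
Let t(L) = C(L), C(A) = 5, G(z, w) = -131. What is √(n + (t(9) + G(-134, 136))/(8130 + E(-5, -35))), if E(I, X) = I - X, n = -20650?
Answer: I*√2387141785/340 ≈ 143.7*I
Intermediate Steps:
t(L) = 5
√(n + (t(9) + G(-134, 136))/(8130 + E(-5, -35))) = √(-20650 + (5 - 131)/(8130 + (-5 - 1*(-35)))) = √(-20650 - 126/(8130 + (-5 + 35))) = √(-20650 - 126/(8130 + 30)) = √(-20650 - 126/8160) = √(-20650 - 126*1/8160) = √(-20650 - 21/1360) = √(-28084021/1360) = I*√2387141785/340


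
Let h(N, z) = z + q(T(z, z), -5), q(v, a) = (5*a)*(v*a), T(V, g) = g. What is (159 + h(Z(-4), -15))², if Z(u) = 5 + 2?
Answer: 2996361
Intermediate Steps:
q(v, a) = 5*v*a² (q(v, a) = (5*a)*(a*v) = 5*v*a²)
Z(u) = 7
h(N, z) = 126*z (h(N, z) = z + 5*z*(-5)² = z + 5*z*25 = z + 125*z = 126*z)
(159 + h(Z(-4), -15))² = (159 + 126*(-15))² = (159 - 1890)² = (-1731)² = 2996361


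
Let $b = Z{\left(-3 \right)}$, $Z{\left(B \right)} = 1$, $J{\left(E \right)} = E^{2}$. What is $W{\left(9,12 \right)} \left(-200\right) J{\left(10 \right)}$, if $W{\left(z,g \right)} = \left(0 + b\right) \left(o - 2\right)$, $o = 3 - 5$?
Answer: $80000$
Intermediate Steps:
$o = -2$ ($o = 3 - 5 = -2$)
$b = 1$
$W{\left(z,g \right)} = -4$ ($W{\left(z,g \right)} = \left(0 + 1\right) \left(-2 - 2\right) = 1 \left(-4\right) = -4$)
$W{\left(9,12 \right)} \left(-200\right) J{\left(10 \right)} = \left(-4\right) \left(-200\right) 10^{2} = 800 \cdot 100 = 80000$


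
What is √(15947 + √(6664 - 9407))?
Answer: √(15947 + I*√2743) ≈ 126.28 + 0.2074*I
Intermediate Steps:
√(15947 + √(6664 - 9407)) = √(15947 + √(-2743)) = √(15947 + I*√2743)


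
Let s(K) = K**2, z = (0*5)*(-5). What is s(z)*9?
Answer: 0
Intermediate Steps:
z = 0 (z = 0*(-5) = 0)
s(z)*9 = 0**2*9 = 0*9 = 0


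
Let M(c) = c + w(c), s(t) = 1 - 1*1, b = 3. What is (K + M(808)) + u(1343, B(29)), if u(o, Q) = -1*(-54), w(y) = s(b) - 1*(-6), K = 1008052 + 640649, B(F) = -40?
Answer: 1649569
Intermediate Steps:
s(t) = 0 (s(t) = 1 - 1 = 0)
K = 1648701
w(y) = 6 (w(y) = 0 - 1*(-6) = 0 + 6 = 6)
M(c) = 6 + c (M(c) = c + 6 = 6 + c)
u(o, Q) = 54
(K + M(808)) + u(1343, B(29)) = (1648701 + (6 + 808)) + 54 = (1648701 + 814) + 54 = 1649515 + 54 = 1649569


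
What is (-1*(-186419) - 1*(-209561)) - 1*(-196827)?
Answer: 592807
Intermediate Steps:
(-1*(-186419) - 1*(-209561)) - 1*(-196827) = (186419 + 209561) + 196827 = 395980 + 196827 = 592807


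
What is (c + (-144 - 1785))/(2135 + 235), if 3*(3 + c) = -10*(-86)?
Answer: -2468/3555 ≈ -0.69423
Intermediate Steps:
c = 851/3 (c = -3 + (-10*(-86))/3 = -3 + (1/3)*860 = -3 + 860/3 = 851/3 ≈ 283.67)
(c + (-144 - 1785))/(2135 + 235) = (851/3 + (-144 - 1785))/(2135 + 235) = (851/3 - 1929)/2370 = -4936/3*1/2370 = -2468/3555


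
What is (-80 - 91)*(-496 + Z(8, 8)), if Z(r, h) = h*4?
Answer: 79344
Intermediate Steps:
Z(r, h) = 4*h
(-80 - 91)*(-496 + Z(8, 8)) = (-80 - 91)*(-496 + 4*8) = -171*(-496 + 32) = -171*(-464) = 79344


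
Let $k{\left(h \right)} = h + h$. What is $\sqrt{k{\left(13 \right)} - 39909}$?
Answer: $i \sqrt{39883} \approx 199.71 i$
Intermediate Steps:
$k{\left(h \right)} = 2 h$
$\sqrt{k{\left(13 \right)} - 39909} = \sqrt{2 \cdot 13 - 39909} = \sqrt{26 - 39909} = \sqrt{-39883} = i \sqrt{39883}$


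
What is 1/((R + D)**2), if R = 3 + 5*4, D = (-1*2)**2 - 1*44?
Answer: 1/289 ≈ 0.0034602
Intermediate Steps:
D = -40 (D = (-2)**2 - 44 = 4 - 44 = -40)
R = 23 (R = 3 + 20 = 23)
1/((R + D)**2) = 1/((23 - 40)**2) = 1/((-17)**2) = 1/289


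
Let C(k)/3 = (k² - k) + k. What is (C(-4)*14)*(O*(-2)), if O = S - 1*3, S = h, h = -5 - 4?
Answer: 16128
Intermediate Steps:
h = -9
S = -9
O = -12 (O = -9 - 1*3 = -9 - 3 = -12)
C(k) = 3*k² (C(k) = 3*((k² - k) + k) = 3*k²)
(C(-4)*14)*(O*(-2)) = ((3*(-4)²)*14)*(-12*(-2)) = ((3*16)*14)*24 = (48*14)*24 = 672*24 = 16128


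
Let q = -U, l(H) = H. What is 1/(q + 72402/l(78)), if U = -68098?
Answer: 13/897341 ≈ 1.4487e-5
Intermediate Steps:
q = 68098 (q = -1*(-68098) = 68098)
1/(q + 72402/l(78)) = 1/(68098 + 72402/78) = 1/(68098 + 72402*(1/78)) = 1/(68098 + 12067/13) = 1/(897341/13) = 13/897341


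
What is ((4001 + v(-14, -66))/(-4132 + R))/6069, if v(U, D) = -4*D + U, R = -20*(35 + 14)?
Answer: -1417/10341576 ≈ -0.00013702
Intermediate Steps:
R = -980 (R = -20*49 = -980)
v(U, D) = U - 4*D
((4001 + v(-14, -66))/(-4132 + R))/6069 = ((4001 + (-14 - 4*(-66)))/(-4132 - 980))/6069 = ((4001 + (-14 + 264))/(-5112))*(1/6069) = ((4001 + 250)*(-1/5112))*(1/6069) = (4251*(-1/5112))*(1/6069) = -1417/1704*1/6069 = -1417/10341576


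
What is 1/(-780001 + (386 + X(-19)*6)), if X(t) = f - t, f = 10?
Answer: -1/779441 ≈ -1.2830e-6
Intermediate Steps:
X(t) = 10 - t
1/(-780001 + (386 + X(-19)*6)) = 1/(-780001 + (386 + (10 - 1*(-19))*6)) = 1/(-780001 + (386 + (10 + 19)*6)) = 1/(-780001 + (386 + 29*6)) = 1/(-780001 + (386 + 174)) = 1/(-780001 + 560) = 1/(-779441) = -1/779441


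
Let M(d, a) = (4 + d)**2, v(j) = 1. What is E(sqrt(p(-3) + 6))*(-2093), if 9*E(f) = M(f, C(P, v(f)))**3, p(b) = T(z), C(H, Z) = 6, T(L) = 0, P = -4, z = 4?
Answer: -75331256/9 - 3415776*sqrt(6) ≈ -1.6737e+7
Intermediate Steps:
p(b) = 0
E(f) = (4 + f)**6/9 (E(f) = ((4 + f)**2)**3/9 = (4 + f)**6/9)
E(sqrt(p(-3) + 6))*(-2093) = ((4 + sqrt(0 + 6))**6/9)*(-2093) = ((4 + sqrt(6))**6/9)*(-2093) = -2093*(4 + sqrt(6))**6/9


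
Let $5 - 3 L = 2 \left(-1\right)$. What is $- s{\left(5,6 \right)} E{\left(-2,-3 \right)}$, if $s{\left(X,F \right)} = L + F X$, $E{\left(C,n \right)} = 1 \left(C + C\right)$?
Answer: $\frac{388}{3} \approx 129.33$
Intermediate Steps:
$E{\left(C,n \right)} = 2 C$ ($E{\left(C,n \right)} = 1 \cdot 2 C = 2 C$)
$L = \frac{7}{3}$ ($L = \frac{5}{3} - \frac{2 \left(-1\right)}{3} = \frac{5}{3} - - \frac{2}{3} = \frac{5}{3} + \frac{2}{3} = \frac{7}{3} \approx 2.3333$)
$s{\left(X,F \right)} = \frac{7}{3} + F X$
$- s{\left(5,6 \right)} E{\left(-2,-3 \right)} = - (\frac{7}{3} + 6 \cdot 5) 2 \left(-2\right) = - (\frac{7}{3} + 30) \left(-4\right) = \left(-1\right) \frac{97}{3} \left(-4\right) = \left(- \frac{97}{3}\right) \left(-4\right) = \frac{388}{3}$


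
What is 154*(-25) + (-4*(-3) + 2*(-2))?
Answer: -3842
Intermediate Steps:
154*(-25) + (-4*(-3) + 2*(-2)) = -3850 + (12 - 4) = -3850 + 8 = -3842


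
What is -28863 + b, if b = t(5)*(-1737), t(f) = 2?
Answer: -32337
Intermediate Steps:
b = -3474 (b = 2*(-1737) = -3474)
-28863 + b = -28863 - 3474 = -32337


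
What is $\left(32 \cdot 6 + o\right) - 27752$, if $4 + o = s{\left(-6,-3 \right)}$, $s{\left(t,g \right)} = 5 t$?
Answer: $-27594$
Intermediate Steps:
$o = -34$ ($o = -4 + 5 \left(-6\right) = -4 - 30 = -34$)
$\left(32 \cdot 6 + o\right) - 27752 = \left(32 \cdot 6 - 34\right) - 27752 = \left(192 - 34\right) - 27752 = 158 - 27752 = -27594$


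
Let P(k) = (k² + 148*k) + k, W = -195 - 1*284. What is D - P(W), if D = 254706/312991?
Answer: -49474232664/312991 ≈ -1.5807e+5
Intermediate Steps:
D = 254706/312991 (D = 254706*(1/312991) = 254706/312991 ≈ 0.81378)
W = -479 (W = -195 - 284 = -479)
P(k) = k² + 149*k
D - P(W) = 254706/312991 - (-479)*(149 - 479) = 254706/312991 - (-479)*(-330) = 254706/312991 - 1*158070 = 254706/312991 - 158070 = -49474232664/312991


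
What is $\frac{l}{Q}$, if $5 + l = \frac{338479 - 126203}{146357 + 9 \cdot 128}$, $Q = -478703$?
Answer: $\frac{525269}{70613000827} \approx 7.4387 \cdot 10^{-6}$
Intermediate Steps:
$l = - \frac{525269}{147509}$ ($l = -5 + \frac{338479 - 126203}{146357 + 9 \cdot 128} = -5 + \frac{212276}{146357 + 1152} = -5 + \frac{212276}{147509} = - \frac{525269}{147509} \approx -3.5609$)
$\frac{l}{Q} = - \frac{525269}{147509 \left(-478703\right)} = \left(- \frac{525269}{147509}\right) \left(- \frac{1}{478703}\right) = \frac{525269}{70613000827}$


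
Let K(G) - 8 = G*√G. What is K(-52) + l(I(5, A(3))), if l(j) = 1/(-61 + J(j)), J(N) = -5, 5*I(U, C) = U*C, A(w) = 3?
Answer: 527/66 - 104*I*√13 ≈ 7.9848 - 374.98*I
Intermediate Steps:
I(U, C) = C*U/5 (I(U, C) = (U*C)/5 = (C*U)/5 = C*U/5)
K(G) = 8 + G^(3/2) (K(G) = 8 + G*√G = 8 + G^(3/2))
l(j) = -1/66 (l(j) = 1/(-61 - 5) = 1/(-66) = -1/66)
K(-52) + l(I(5, A(3))) = (8 + (-52)^(3/2)) - 1/66 = (8 - 104*I*√13) - 1/66 = 527/66 - 104*I*√13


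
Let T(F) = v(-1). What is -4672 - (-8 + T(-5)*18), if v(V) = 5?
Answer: -4754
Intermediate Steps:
T(F) = 5
-4672 - (-8 + T(-5)*18) = -4672 - (-8 + 5*18) = -4672 - (-8 + 90) = -4672 - 1*82 = -4672 - 82 = -4754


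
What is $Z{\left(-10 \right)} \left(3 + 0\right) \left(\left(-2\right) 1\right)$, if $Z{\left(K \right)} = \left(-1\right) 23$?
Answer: $138$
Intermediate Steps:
$Z{\left(K \right)} = -23$
$Z{\left(-10 \right)} \left(3 + 0\right) \left(\left(-2\right) 1\right) = - 23 \left(3 + 0\right) \left(\left(-2\right) 1\right) = - 23 \cdot 3 \left(-2\right) = \left(-23\right) \left(-6\right) = 138$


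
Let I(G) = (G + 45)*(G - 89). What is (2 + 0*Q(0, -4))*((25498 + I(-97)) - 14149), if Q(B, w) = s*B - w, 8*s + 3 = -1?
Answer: 42042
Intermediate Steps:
s = -1/2 (s = -3/8 + (1/8)*(-1) = -3/8 - 1/8 = -1/2 ≈ -0.50000)
Q(B, w) = -w - B/2 (Q(B, w) = -B/2 - w = -w - B/2)
I(G) = (-89 + G)*(45 + G) (I(G) = (45 + G)*(-89 + G) = (-89 + G)*(45 + G))
(2 + 0*Q(0, -4))*((25498 + I(-97)) - 14149) = (2 + 0*(-1*(-4) - 1/2*0))*((25498 + (-4005 + (-97)**2 - 44*(-97))) - 14149) = (2 + 0*(4 + 0))*((25498 + (-4005 + 9409 + 4268)) - 14149) = (2 + 0*4)*((25498 + 9672) - 14149) = (2 + 0)*(35170 - 14149) = 2*21021 = 42042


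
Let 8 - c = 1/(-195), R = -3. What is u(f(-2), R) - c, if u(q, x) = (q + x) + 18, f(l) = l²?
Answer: 2144/195 ≈ 10.995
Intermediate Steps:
u(q, x) = 18 + q + x
c = 1561/195 (c = 8 - 1/(-195) = 8 - 1*(-1/195) = 8 + 1/195 = 1561/195 ≈ 8.0051)
u(f(-2), R) - c = (18 + (-2)² - 3) - 1*1561/195 = (18 + 4 - 3) - 1561/195 = 19 - 1561/195 = 2144/195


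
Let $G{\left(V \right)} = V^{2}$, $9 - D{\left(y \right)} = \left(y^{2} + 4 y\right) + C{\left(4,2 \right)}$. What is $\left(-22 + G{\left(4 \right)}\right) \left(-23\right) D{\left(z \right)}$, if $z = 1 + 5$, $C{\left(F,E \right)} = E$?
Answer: $-7314$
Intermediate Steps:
$z = 6$
$D{\left(y \right)} = 7 - y^{2} - 4 y$ ($D{\left(y \right)} = 9 - \left(\left(y^{2} + 4 y\right) + 2\right) = 9 - \left(2 + y^{2} + 4 y\right) = 7 - y^{2} - 4 y$)
$\left(-22 + G{\left(4 \right)}\right) \left(-23\right) D{\left(z \right)} = \left(-22 + 4^{2}\right) \left(-23\right) \left(7 - 6^{2} - 24\right) = \left(-22 + 16\right) \left(-23\right) \left(7 - 36 - 24\right) = \left(-6\right) \left(-23\right) \left(7 - 36 - 24\right) = 138 \left(-53\right) = -7314$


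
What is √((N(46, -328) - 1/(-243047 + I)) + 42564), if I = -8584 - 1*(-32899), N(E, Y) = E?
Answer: √509654884599843/109366 ≈ 206.42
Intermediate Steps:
I = 24315 (I = -8584 + 32899 = 24315)
√((N(46, -328) - 1/(-243047 + I)) + 42564) = √((46 - 1/(-243047 + 24315)) + 42564) = √((46 - 1/(-218732)) + 42564) = √((46 - 1*(-1/218732)) + 42564) = √((46 + 1/218732) + 42564) = √(10061673/218732 + 42564) = √(9320170521/218732) = √509654884599843/109366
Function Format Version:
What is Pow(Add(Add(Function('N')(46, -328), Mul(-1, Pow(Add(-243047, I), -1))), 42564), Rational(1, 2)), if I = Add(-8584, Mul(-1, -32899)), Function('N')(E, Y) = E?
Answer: Mul(Rational(1, 109366), Pow(509654884599843, Rational(1, 2))) ≈ 206.42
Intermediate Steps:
I = 24315 (I = Add(-8584, 32899) = 24315)
Pow(Add(Add(Function('N')(46, -328), Mul(-1, Pow(Add(-243047, I), -1))), 42564), Rational(1, 2)) = Pow(Add(Add(46, Mul(-1, Pow(Add(-243047, 24315), -1))), 42564), Rational(1, 2)) = Pow(Add(Add(46, Mul(-1, Pow(-218732, -1))), 42564), Rational(1, 2)) = Pow(Add(Add(46, Mul(-1, Rational(-1, 218732))), 42564), Rational(1, 2)) = Pow(Add(Add(46, Rational(1, 218732)), 42564), Rational(1, 2)) = Pow(Add(Rational(10061673, 218732), 42564), Rational(1, 2)) = Pow(Rational(9320170521, 218732), Rational(1, 2)) = Mul(Rational(1, 109366), Pow(509654884599843, Rational(1, 2)))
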